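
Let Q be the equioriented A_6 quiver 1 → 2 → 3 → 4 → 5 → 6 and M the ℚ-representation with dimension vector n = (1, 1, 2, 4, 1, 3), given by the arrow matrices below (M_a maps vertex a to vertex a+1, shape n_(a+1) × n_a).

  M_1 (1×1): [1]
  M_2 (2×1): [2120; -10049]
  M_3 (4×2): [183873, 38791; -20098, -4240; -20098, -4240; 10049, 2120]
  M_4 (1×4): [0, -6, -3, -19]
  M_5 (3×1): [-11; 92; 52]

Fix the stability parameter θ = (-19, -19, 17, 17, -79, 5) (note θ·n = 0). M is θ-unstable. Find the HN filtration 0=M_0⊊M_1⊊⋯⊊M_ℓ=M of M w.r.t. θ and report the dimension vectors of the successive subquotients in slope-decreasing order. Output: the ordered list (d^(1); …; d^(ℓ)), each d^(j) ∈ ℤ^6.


Via rank(M_{q-1}∘⋯∘M_p): M ≅ I[1,4], I[3,6], I[4,4]^2, I[6,6]^2.
μ_θ-semistable layers: μ^(1)=17; μ^(2)=5; μ^(3)=-15; μ^(4)=-19

((0, 0, 1, 3, 0, 0); (0, 0, 0, 0, 0, 3); (0, 0, 1, 1, 1, 0); (1, 1, 0, 0, 0, 0))


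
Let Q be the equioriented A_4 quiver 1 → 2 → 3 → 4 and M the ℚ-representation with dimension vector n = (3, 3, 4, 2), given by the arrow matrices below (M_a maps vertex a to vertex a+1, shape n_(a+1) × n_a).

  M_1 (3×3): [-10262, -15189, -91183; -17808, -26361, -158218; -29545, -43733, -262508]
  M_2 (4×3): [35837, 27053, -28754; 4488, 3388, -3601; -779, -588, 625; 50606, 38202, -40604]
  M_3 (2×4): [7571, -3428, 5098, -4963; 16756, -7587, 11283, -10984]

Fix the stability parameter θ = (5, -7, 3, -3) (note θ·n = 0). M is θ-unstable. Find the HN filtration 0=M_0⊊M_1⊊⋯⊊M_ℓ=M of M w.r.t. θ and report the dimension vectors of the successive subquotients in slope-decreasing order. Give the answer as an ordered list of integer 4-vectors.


Barcode: M ≅ I[1,3], I[1,4]^2, I[3,3]. HN layers by μ_θ (3 steps, strictly decreasing):
  μ^(1)=3; μ^(2)=0; μ^(3)=-1

((0, 0, 2, 0); (0, 0, 2, 2); (3, 3, 0, 0))


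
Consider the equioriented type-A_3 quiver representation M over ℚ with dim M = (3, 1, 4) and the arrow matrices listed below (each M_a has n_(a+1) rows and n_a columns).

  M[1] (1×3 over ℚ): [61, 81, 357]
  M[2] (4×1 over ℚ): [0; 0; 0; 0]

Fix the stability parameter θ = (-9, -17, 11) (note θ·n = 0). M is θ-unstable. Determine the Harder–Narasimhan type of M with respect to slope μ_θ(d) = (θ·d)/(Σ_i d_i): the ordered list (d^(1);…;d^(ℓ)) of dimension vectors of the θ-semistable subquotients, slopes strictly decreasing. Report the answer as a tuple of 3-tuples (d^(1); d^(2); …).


Barcode: M ≅ I[1,1]^2, I[1,2], I[3,3]^4. HN layers by μ_θ (3 steps, strictly decreasing):
  μ^(1)=11; μ^(2)=-9; μ^(3)=-13

((0, 0, 4); (2, 0, 0); (1, 1, 0))


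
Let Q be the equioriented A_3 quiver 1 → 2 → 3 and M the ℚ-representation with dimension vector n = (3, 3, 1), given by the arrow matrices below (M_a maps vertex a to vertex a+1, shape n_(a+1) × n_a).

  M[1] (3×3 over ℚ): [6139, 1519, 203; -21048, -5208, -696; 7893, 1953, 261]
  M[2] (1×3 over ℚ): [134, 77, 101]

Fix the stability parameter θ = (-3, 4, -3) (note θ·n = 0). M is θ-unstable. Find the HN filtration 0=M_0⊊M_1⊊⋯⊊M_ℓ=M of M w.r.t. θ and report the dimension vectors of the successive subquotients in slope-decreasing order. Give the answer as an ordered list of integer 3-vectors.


Interval decomposition of M: I[1,1]^2, I[1,3], I[2,2]^2.
HN type (ℓ=3): μ^(1)=4; μ^(2)=1/2; μ^(3)=-3

((0, 2, 0); (0, 1, 1); (3, 0, 0))


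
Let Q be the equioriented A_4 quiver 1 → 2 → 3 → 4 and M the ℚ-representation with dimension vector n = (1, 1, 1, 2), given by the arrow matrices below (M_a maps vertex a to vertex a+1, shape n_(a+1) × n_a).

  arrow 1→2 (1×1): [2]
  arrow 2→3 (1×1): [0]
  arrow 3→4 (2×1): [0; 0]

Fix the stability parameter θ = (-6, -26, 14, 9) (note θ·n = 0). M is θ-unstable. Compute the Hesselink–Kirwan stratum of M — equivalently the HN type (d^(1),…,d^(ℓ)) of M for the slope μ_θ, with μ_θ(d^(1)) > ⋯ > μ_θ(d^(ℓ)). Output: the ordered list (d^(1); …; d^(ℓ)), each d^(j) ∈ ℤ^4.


Interval decomposition of M: I[1,2], I[3,3], I[4,4]^2.
HN type (ℓ=3): μ^(1)=14; μ^(2)=9; μ^(3)=-16

((0, 0, 1, 0); (0, 0, 0, 2); (1, 1, 0, 0))


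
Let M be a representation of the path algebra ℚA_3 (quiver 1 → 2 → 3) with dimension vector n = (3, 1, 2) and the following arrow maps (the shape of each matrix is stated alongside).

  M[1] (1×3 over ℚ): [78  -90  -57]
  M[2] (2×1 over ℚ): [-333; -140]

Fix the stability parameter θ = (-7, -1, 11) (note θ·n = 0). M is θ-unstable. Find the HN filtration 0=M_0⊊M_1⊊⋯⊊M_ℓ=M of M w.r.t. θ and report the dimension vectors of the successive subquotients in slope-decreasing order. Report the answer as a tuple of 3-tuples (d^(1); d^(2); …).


Via rank(M_{q-1}∘⋯∘M_p): M ≅ I[1,1]^2, I[1,3], I[3,3].
μ_θ-semistable layers: μ^(1)=11; μ^(2)=-1; μ^(3)=-7

((0, 0, 2); (0, 1, 0); (3, 0, 0))


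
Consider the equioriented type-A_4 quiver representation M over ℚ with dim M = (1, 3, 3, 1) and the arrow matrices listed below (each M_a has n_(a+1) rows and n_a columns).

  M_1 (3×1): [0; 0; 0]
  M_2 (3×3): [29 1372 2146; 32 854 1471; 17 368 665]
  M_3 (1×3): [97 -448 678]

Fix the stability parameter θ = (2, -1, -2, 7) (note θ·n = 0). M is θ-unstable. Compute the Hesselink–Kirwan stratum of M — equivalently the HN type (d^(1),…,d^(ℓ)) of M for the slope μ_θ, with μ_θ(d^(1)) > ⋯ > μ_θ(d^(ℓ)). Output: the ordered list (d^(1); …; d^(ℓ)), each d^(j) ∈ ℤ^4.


Interval decomposition of M: I[1,1], I[2,3]^2, I[2,4].
HN type (ℓ=3): μ^(1)=7; μ^(2)=2; μ^(3)=-3/2

((0, 0, 0, 1); (1, 0, 0, 0); (0, 3, 3, 0))


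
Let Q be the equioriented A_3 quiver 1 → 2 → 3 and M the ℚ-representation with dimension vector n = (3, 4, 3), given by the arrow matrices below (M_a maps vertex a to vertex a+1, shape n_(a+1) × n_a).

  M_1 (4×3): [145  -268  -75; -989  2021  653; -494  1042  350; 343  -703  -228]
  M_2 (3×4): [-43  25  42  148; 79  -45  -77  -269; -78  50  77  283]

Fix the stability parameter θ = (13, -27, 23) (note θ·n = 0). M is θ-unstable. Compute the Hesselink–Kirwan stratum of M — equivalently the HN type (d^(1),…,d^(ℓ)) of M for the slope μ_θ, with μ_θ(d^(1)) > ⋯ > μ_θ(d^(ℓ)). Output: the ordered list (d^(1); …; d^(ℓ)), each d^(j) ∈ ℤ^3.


Interval decomposition of M: I[1,2], I[1,3]^2, I[2,2], I[3,3].
HN type (ℓ=3): μ^(1)=23; μ^(2)=-7; μ^(3)=-27

((0, 0, 3); (3, 3, 0); (0, 1, 0))


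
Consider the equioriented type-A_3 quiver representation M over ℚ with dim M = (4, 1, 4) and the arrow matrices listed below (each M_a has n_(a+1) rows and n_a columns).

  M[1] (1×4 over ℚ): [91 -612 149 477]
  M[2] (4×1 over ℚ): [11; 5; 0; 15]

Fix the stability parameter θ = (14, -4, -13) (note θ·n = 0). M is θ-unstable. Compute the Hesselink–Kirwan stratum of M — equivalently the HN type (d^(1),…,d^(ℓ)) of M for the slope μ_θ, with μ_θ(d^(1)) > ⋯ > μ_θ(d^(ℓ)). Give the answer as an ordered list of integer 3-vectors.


Via rank(M_{q-1}∘⋯∘M_p): M ≅ I[1,1]^3, I[1,3], I[3,3]^3.
μ_θ-semistable layers: μ^(1)=14; μ^(2)=-1; μ^(3)=-13

((3, 0, 0); (1, 1, 1); (0, 0, 3))


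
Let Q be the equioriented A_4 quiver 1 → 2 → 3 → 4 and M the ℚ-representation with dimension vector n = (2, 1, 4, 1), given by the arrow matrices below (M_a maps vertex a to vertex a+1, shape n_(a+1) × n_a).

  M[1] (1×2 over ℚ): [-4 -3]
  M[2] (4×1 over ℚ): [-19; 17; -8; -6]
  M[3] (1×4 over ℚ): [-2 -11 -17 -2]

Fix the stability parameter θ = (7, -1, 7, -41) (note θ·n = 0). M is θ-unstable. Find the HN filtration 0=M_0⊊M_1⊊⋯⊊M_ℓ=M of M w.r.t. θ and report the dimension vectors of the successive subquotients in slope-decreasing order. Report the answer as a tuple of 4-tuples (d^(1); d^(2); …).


Via rank(M_{q-1}∘⋯∘M_p): M ≅ I[1,1], I[1,4], I[3,3]^3.
μ_θ-semistable layers: μ^(1)=7; μ^(2)=-7

((1, 0, 3, 0); (1, 1, 1, 1))


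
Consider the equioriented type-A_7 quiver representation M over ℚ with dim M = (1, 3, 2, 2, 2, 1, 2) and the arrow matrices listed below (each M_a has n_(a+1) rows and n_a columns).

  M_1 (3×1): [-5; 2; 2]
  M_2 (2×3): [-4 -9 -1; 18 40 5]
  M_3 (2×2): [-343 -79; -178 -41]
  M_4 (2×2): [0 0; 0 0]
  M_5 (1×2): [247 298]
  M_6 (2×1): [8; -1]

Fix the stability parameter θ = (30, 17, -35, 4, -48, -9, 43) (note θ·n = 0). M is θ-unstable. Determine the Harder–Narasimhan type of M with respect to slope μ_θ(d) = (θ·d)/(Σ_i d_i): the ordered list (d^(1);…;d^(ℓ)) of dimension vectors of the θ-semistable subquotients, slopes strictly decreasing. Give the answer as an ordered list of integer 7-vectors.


Interval decomposition of M: I[1,2], I[2,4]^2, I[5,5], I[5,7], I[7,7].
HN type (ℓ=5): μ^(1)=43; μ^(2)=47/2; μ^(3)=4; μ^(4)=-9; μ^(5)=-48

((0, 0, 0, 0, 0, 0, 2); (1, 1, 0, 0, 0, 0, 0); (0, 0, 0, 2, 0, 0, 0); (0, 2, 2, 0, 0, 1, 0); (0, 0, 0, 0, 2, 0, 0))


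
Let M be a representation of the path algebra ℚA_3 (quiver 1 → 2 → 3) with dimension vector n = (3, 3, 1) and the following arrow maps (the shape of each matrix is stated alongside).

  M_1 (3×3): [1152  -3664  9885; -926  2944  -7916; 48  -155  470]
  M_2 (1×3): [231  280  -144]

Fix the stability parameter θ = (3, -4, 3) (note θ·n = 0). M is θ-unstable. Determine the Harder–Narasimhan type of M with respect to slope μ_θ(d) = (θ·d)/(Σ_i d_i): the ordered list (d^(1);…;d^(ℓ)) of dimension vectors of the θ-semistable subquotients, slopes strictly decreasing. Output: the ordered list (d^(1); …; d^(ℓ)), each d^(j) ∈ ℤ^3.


Barcode: M ≅ I[1,2]^2, I[1,3]. HN layers by μ_θ (2 steps, strictly decreasing):
  μ^(1)=3; μ^(2)=-1/2

((0, 0, 1); (3, 3, 0))


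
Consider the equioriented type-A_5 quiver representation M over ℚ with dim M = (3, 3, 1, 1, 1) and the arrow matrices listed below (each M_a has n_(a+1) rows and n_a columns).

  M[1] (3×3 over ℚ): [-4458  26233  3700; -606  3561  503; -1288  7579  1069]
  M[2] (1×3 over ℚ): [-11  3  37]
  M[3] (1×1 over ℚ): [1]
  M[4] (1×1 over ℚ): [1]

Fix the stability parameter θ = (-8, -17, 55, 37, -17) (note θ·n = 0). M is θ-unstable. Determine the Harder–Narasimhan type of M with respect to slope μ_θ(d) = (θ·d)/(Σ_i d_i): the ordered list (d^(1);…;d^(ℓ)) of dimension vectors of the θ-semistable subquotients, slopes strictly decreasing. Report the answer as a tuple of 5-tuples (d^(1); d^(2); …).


Interval decomposition of M: I[1,2]^2, I[1,5].
HN type (ℓ=2): μ^(1)=25; μ^(2)=-25/2

((0, 0, 1, 1, 1); (3, 3, 0, 0, 0))


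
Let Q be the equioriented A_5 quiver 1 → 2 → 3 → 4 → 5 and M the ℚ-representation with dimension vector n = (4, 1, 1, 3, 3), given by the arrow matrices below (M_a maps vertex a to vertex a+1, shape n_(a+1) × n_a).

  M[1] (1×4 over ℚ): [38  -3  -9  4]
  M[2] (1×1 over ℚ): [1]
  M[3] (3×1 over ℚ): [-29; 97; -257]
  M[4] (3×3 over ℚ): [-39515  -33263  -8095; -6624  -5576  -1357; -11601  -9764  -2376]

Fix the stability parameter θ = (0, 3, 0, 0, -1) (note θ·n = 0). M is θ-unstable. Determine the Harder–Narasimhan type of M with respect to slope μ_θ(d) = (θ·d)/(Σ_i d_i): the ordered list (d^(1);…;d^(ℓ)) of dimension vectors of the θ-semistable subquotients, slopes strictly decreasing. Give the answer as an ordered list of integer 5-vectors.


Via rank(M_{q-1}∘⋯∘M_p): M ≅ I[1,1]^3, I[1,5], I[4,5]^2.
μ_θ-semistable layers: μ^(1)=1/2; μ^(2)=0; μ^(3)=-1/2

((0, 1, 1, 1, 1); (4, 0, 0, 0, 0); (0, 0, 0, 2, 2))


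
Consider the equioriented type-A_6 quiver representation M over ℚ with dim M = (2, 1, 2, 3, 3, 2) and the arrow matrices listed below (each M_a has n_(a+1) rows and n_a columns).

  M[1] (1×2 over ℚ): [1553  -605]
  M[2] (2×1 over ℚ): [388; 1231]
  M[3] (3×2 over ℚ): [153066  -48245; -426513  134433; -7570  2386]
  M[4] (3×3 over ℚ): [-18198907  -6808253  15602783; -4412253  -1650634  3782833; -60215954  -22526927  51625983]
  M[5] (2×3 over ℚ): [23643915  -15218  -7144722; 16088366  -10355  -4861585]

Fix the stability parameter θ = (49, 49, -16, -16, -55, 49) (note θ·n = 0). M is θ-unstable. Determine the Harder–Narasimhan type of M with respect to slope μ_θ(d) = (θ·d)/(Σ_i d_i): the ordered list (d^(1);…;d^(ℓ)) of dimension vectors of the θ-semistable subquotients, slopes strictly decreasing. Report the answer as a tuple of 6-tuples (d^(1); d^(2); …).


Barcode: M ≅ I[1,1], I[1,5], I[3,6], I[4,6]. HN layers by μ_θ (4 steps, strictly decreasing):
  μ^(1)=49; μ^(2)=11/5; μ^(3)=-29; μ^(4)=-71/2

((1, 0, 0, 0, 0, 2); (1, 1, 1, 1, 1, 0); (0, 0, 1, 1, 1, 0); (0, 0, 0, 1, 1, 0))


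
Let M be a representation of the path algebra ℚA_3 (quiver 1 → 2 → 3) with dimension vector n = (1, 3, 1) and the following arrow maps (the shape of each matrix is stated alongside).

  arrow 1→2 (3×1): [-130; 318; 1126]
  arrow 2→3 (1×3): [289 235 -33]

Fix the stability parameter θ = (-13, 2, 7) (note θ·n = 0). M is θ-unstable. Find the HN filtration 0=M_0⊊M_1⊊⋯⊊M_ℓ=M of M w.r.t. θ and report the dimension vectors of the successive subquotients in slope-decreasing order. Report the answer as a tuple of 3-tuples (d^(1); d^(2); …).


Barcode: M ≅ I[1,3], I[2,2]^2. HN layers by μ_θ (3 steps, strictly decreasing):
  μ^(1)=7; μ^(2)=2; μ^(3)=-13

((0, 0, 1); (0, 3, 0); (1, 0, 0))


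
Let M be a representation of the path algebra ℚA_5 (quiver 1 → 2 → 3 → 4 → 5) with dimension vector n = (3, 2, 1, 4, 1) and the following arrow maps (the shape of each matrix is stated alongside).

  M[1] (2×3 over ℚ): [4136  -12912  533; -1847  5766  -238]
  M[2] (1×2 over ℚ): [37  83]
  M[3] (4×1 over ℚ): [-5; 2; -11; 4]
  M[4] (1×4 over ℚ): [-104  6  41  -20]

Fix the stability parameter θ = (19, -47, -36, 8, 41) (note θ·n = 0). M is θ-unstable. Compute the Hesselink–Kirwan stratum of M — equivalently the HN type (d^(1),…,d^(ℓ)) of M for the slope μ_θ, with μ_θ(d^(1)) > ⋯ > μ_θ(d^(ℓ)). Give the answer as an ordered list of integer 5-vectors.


Via rank(M_{q-1}∘⋯∘M_p): M ≅ I[1,1], I[1,2], I[1,5], I[4,4]^3.
μ_θ-semistable layers: μ^(1)=41; μ^(2)=19; μ^(3)=8; μ^(4)=-14; μ^(5)=-64/3

((0, 0, 0, 0, 1); (1, 0, 0, 0, 0); (0, 0, 0, 4, 0); (1, 1, 0, 0, 0); (1, 1, 1, 0, 0))


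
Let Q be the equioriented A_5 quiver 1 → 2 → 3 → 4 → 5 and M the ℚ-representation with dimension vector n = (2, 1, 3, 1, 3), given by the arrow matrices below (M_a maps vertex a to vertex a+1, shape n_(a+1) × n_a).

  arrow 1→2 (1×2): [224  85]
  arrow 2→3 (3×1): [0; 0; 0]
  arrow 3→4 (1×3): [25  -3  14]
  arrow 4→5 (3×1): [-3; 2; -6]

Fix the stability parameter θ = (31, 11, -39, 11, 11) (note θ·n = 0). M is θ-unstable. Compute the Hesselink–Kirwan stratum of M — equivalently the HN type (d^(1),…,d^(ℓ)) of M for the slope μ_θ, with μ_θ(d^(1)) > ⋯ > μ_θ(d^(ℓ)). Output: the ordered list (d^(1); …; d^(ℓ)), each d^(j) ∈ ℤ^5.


Interval decomposition of M: I[1,1], I[1,2], I[3,3]^2, I[3,5], I[5,5]^2.
HN type (ℓ=4): μ^(1)=31; μ^(2)=21; μ^(3)=11; μ^(4)=-39

((1, 0, 0, 0, 0); (1, 1, 0, 0, 0); (0, 0, 0, 1, 3); (0, 0, 3, 0, 0))


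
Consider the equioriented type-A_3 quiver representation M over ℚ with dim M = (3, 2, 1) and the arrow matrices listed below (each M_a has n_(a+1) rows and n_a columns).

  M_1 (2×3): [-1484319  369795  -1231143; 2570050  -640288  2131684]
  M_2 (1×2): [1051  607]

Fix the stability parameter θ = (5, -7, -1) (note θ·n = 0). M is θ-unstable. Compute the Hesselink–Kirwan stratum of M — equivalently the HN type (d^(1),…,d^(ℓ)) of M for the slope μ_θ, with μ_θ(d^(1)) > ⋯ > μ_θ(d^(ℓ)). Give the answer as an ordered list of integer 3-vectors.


Interval decomposition of M: I[1,1], I[1,2], I[1,3].
HN type (ℓ=2): μ^(1)=5; μ^(2)=-1

((1, 0, 0); (2, 2, 1))


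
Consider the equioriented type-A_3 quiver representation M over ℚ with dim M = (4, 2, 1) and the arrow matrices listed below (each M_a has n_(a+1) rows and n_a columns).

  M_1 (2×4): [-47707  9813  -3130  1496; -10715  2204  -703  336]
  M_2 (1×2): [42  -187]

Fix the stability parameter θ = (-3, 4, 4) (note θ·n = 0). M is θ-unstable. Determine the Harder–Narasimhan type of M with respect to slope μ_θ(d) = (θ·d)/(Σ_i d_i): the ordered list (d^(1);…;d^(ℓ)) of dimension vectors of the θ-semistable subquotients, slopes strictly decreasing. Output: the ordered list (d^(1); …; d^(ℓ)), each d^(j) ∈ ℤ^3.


Via rank(M_{q-1}∘⋯∘M_p): M ≅ I[1,1]^2, I[1,2], I[1,3].
μ_θ-semistable layers: μ^(1)=4; μ^(2)=-3

((0, 2, 1); (4, 0, 0))


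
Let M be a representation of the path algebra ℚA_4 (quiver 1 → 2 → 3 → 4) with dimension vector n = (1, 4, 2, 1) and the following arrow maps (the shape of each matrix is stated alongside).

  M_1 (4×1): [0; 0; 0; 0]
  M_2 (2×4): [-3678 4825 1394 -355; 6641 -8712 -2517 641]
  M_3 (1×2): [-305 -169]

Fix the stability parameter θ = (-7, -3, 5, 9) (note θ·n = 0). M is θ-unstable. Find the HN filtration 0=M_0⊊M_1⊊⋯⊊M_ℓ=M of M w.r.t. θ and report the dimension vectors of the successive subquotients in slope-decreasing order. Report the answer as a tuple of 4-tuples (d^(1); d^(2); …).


Barcode: M ≅ I[1,1], I[2,2]^2, I[2,3], I[2,4]. HN layers by μ_θ (4 steps, strictly decreasing):
  μ^(1)=9; μ^(2)=5; μ^(3)=-3; μ^(4)=-7

((0, 0, 0, 1); (0, 0, 2, 0); (0, 4, 0, 0); (1, 0, 0, 0))


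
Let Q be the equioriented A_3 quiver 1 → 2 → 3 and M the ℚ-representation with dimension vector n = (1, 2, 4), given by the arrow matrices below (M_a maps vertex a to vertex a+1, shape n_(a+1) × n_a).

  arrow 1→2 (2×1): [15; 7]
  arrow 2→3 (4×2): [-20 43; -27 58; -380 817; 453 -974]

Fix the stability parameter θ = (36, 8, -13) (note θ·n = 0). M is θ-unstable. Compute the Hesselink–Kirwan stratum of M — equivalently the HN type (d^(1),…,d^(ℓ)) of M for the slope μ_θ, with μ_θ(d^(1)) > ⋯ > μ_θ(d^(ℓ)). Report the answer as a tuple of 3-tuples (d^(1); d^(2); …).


Interval decomposition of M: I[1,3], I[2,3], I[3,3]^2.
HN type (ℓ=3): μ^(1)=31/3; μ^(2)=-5/2; μ^(3)=-13

((1, 1, 1); (0, 1, 1); (0, 0, 2))


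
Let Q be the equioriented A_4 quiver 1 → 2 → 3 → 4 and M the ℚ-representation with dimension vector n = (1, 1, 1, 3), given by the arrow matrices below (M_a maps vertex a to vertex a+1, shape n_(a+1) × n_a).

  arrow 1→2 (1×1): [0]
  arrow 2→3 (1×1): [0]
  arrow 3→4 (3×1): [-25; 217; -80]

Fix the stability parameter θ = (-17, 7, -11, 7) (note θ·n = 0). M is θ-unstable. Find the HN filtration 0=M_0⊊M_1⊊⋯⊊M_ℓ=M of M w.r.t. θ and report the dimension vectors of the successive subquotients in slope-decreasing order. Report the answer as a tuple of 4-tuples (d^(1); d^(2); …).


Via rank(M_{q-1}∘⋯∘M_p): M ≅ I[1,1], I[2,2], I[3,4], I[4,4]^2.
μ_θ-semistable layers: μ^(1)=7; μ^(2)=-11; μ^(3)=-17

((0, 1, 0, 3); (0, 0, 1, 0); (1, 0, 0, 0))


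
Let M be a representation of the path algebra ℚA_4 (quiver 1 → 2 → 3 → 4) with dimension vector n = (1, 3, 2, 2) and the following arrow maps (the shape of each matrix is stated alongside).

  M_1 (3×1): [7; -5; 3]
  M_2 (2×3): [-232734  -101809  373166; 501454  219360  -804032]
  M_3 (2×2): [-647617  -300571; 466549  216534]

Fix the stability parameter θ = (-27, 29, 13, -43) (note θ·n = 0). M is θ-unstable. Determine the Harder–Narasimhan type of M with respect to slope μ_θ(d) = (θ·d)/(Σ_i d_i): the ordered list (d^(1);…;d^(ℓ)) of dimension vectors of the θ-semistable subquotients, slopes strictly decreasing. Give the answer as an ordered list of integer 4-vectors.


Barcode: M ≅ I[1,4], I[2,2], I[2,4]. HN layers by μ_θ (3 steps, strictly decreasing):
  μ^(1)=29; μ^(2)=-1/3; μ^(3)=-27

((0, 1, 0, 0); (0, 2, 2, 2); (1, 0, 0, 0))


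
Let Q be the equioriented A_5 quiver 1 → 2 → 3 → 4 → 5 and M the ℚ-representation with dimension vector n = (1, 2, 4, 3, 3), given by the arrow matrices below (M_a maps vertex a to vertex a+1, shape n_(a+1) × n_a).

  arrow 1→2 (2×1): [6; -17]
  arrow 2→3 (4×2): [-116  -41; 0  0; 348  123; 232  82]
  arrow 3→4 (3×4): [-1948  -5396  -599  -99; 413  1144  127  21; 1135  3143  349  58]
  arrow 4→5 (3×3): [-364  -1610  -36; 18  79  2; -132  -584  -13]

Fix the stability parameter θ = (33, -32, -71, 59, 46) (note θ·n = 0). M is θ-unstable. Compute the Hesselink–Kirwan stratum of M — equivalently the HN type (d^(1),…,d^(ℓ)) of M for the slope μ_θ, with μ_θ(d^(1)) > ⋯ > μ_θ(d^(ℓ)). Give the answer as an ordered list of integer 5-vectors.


Interval decomposition of M: I[1,4], I[2,2], I[3,3], I[3,5]^2, I[5,5].
HN type (ℓ=6): μ^(1)=59; μ^(2)=105/2; μ^(3)=46; μ^(4)=-70/3; μ^(5)=-32; μ^(6)=-71

((0, 0, 0, 1, 0); (0, 0, 0, 2, 2); (0, 0, 0, 0, 1); (1, 1, 1, 0, 0); (0, 1, 0, 0, 0); (0, 0, 3, 0, 0))


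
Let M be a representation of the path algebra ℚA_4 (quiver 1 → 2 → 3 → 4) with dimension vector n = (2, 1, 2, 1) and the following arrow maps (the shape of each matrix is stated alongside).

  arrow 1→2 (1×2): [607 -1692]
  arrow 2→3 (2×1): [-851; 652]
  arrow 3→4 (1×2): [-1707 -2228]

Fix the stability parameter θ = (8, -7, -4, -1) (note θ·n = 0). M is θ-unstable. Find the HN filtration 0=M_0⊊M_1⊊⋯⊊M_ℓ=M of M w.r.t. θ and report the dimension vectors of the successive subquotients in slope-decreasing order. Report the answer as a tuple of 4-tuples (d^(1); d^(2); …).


Interval decomposition of M: I[1,1], I[1,4], I[3,3].
HN type (ℓ=3): μ^(1)=8; μ^(2)=-1; μ^(3)=-4

((1, 0, 0, 0); (1, 1, 1, 1); (0, 0, 1, 0))


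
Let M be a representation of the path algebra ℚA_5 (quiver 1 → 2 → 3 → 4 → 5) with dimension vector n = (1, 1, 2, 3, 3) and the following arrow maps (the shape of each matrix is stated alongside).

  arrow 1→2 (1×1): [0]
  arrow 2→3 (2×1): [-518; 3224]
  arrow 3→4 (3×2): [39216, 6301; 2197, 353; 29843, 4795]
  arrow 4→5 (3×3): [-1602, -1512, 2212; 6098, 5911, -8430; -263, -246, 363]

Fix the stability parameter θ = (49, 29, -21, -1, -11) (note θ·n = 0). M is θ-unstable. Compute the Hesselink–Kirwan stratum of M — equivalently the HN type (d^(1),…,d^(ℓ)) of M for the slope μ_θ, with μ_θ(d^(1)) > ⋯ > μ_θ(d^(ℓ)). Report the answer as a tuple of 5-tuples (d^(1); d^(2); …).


Barcode: M ≅ I[1,1], I[2,5], I[3,5], I[4,5]. HN layers by μ_θ (4 steps, strictly decreasing):
  μ^(1)=49; μ^(2)=-1; μ^(3)=-6; μ^(4)=-21

((1, 0, 0, 0, 0); (0, 1, 1, 1, 1); (0, 0, 0, 2, 2); (0, 0, 1, 0, 0))


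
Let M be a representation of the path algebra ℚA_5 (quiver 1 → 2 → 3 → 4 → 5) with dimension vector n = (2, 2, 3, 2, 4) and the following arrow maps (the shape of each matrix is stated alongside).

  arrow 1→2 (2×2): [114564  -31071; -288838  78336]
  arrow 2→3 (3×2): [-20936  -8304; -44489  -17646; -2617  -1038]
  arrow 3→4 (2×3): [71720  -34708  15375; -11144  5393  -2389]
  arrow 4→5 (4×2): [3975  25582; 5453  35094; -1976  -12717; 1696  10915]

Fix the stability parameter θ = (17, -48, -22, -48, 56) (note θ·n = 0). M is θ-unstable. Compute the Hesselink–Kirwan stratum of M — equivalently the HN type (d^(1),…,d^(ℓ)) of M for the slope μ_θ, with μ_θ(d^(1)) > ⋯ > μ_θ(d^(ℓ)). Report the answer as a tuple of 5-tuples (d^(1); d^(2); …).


Interval decomposition of M: I[1,2], I[1,5], I[3,3], I[3,5], I[5,5]^2.
HN type (ℓ=5): μ^(1)=56; μ^(2)=-31/2; μ^(3)=-22; μ^(4)=-101/4; μ^(5)=-35

((0, 0, 0, 0, 4); (1, 1, 0, 0, 0); (0, 0, 1, 0, 0); (1, 1, 1, 1, 0); (0, 0, 1, 1, 0))


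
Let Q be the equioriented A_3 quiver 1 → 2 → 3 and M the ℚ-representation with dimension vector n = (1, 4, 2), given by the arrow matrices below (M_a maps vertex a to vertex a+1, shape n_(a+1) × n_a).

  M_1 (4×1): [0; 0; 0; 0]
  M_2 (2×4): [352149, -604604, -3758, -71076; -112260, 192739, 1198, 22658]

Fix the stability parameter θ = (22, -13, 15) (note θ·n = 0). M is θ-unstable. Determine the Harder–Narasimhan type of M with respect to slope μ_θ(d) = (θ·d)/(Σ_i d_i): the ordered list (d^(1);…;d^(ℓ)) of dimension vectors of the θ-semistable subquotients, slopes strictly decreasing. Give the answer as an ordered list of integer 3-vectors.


Interval decomposition of M: I[1,1], I[2,2]^2, I[2,3]^2.
HN type (ℓ=3): μ^(1)=22; μ^(2)=15; μ^(3)=-13

((1, 0, 0); (0, 0, 2); (0, 4, 0))


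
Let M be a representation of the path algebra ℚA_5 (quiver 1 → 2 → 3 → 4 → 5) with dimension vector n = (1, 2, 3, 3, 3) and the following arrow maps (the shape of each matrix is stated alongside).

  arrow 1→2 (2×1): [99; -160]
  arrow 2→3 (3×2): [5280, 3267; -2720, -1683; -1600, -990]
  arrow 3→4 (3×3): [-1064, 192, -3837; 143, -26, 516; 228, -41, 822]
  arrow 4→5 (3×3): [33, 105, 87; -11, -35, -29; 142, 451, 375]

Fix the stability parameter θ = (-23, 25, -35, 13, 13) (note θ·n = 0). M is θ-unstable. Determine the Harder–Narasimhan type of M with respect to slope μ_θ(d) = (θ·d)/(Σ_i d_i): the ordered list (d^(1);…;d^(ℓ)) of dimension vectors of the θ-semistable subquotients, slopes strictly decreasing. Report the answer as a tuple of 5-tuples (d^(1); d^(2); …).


Via rank(M_{q-1}∘⋯∘M_p): M ≅ I[1,2], I[2,5], I[3,4], I[3,5], I[5,5].
μ_θ-semistable layers: μ^(1)=25; μ^(2)=13; μ^(3)=-5; μ^(4)=-23; μ^(5)=-35

((0, 1, 0, 0, 0); (0, 0, 0, 3, 3); (0, 1, 1, 0, 0); (1, 0, 0, 0, 0); (0, 0, 2, 0, 0))


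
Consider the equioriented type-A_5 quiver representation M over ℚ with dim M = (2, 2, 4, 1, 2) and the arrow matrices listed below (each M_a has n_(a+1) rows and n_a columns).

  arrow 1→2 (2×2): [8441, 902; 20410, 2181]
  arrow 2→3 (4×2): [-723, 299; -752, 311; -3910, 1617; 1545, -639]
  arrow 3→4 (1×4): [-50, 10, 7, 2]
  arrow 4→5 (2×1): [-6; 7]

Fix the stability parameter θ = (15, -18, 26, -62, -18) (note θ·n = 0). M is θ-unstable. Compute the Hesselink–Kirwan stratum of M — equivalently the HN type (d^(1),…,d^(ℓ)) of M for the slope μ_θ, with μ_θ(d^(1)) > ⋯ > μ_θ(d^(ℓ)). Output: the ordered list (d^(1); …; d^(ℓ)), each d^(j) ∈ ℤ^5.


Barcode: M ≅ I[1,3], I[1,5], I[3,3]^2, I[5,5]. HN layers by μ_θ (4 steps, strictly decreasing):
  μ^(1)=26; μ^(2)=-3/2; μ^(3)=-57/5; μ^(4)=-18

((0, 0, 3, 0, 0); (1, 1, 0, 0, 0); (1, 1, 1, 1, 1); (0, 0, 0, 0, 1))


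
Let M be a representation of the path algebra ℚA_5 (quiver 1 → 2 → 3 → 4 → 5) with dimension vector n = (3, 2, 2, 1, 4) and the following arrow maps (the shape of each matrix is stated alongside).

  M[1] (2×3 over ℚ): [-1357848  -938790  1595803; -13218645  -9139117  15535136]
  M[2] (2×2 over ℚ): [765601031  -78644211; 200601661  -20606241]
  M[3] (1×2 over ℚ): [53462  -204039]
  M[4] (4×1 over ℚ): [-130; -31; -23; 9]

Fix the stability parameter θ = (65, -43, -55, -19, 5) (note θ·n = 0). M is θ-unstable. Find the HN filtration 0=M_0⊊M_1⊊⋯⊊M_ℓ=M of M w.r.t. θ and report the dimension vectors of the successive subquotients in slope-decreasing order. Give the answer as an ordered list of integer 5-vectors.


Barcode: M ≅ I[1,1], I[1,2], I[1,5], I[3,3], I[5,5]^3. HN layers by μ_θ (5 steps, strictly decreasing):
  μ^(1)=65; μ^(2)=11; μ^(3)=5; μ^(4)=-13; μ^(5)=-55

((1, 0, 0, 0, 0); (1, 1, 0, 0, 0); (0, 0, 0, 0, 4); (1, 1, 1, 1, 0); (0, 0, 1, 0, 0))


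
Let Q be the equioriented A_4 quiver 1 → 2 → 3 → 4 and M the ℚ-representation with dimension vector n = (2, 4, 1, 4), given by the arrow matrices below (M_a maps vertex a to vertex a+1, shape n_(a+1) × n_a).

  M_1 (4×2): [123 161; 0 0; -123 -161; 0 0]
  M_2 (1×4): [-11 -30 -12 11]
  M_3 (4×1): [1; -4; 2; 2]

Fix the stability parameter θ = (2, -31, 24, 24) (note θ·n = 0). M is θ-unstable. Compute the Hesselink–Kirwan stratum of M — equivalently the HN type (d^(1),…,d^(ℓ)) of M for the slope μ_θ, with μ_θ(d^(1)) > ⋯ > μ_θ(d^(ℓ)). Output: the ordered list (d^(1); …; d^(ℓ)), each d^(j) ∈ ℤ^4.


Barcode: M ≅ I[1,1], I[1,4], I[2,2]^3, I[4,4]^3. HN layers by μ_θ (4 steps, strictly decreasing):
  μ^(1)=24; μ^(2)=2; μ^(3)=-29/2; μ^(4)=-31

((0, 0, 1, 4); (1, 0, 0, 0); (1, 1, 0, 0); (0, 3, 0, 0))


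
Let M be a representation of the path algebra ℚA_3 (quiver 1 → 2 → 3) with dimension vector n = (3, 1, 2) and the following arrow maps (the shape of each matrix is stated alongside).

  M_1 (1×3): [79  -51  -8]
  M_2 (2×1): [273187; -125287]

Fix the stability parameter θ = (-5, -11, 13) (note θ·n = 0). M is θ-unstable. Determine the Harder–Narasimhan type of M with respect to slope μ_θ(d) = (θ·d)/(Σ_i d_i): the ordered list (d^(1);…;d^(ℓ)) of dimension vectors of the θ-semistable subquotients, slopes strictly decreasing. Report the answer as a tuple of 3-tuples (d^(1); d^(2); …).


Interval decomposition of M: I[1,1]^2, I[1,3], I[3,3].
HN type (ℓ=3): μ^(1)=13; μ^(2)=-5; μ^(3)=-8

((0, 0, 2); (2, 0, 0); (1, 1, 0))


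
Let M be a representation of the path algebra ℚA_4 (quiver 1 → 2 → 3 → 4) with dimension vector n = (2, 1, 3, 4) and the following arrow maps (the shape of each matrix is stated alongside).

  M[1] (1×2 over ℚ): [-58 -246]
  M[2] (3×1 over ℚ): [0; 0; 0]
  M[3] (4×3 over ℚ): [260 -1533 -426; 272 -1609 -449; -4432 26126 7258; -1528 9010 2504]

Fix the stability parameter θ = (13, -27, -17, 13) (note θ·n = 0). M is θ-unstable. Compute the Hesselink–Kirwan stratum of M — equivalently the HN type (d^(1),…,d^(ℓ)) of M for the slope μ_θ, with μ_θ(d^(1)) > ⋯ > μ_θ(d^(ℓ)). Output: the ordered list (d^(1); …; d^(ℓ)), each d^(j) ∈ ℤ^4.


Interval decomposition of M: I[1,1], I[1,2], I[3,3], I[3,4]^2, I[4,4]^2.
HN type (ℓ=3): μ^(1)=13; μ^(2)=-7; μ^(3)=-17

((1, 0, 0, 4); (1, 1, 0, 0); (0, 0, 3, 0))


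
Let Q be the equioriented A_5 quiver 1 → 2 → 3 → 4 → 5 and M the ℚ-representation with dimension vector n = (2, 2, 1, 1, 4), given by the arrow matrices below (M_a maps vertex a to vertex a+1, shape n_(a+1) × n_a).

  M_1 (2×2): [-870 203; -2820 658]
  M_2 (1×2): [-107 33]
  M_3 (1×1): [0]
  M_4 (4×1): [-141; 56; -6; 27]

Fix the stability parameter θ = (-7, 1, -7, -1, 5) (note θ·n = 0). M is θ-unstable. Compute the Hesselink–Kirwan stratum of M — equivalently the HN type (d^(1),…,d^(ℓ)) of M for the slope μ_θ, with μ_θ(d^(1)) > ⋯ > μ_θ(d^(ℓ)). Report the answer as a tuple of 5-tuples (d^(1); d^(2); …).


Interval decomposition of M: I[1,1], I[1,3], I[2,2], I[4,5], I[5,5]^3.
HN type (ℓ=5): μ^(1)=5; μ^(2)=1; μ^(3)=-1; μ^(4)=-3; μ^(5)=-7

((0, 0, 0, 0, 4); (0, 1, 0, 0, 0); (0, 0, 0, 1, 0); (0, 1, 1, 0, 0); (2, 0, 0, 0, 0))


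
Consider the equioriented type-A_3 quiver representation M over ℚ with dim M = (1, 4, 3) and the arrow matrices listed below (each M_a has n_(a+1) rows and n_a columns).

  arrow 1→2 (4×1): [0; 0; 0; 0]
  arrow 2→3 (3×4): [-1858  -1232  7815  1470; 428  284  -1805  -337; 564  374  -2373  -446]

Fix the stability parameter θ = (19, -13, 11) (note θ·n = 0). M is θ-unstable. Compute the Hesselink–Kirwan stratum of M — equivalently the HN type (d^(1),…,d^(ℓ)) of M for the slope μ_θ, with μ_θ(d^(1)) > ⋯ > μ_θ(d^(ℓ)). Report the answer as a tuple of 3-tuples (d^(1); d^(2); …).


Interval decomposition of M: I[1,1], I[2,2], I[2,3]^3.
HN type (ℓ=3): μ^(1)=19; μ^(2)=11; μ^(3)=-13

((1, 0, 0); (0, 0, 3); (0, 4, 0))


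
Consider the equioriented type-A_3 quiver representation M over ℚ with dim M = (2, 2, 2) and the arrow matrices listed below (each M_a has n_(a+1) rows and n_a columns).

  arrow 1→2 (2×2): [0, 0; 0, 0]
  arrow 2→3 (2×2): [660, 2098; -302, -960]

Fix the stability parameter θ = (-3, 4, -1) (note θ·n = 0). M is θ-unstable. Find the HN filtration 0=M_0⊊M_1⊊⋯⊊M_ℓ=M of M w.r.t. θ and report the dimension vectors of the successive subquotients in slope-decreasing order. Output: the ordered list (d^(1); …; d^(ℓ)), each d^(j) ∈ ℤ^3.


Barcode: M ≅ I[1,1]^2, I[2,3]^2. HN layers by μ_θ (2 steps, strictly decreasing):
  μ^(1)=3/2; μ^(2)=-3

((0, 2, 2); (2, 0, 0))


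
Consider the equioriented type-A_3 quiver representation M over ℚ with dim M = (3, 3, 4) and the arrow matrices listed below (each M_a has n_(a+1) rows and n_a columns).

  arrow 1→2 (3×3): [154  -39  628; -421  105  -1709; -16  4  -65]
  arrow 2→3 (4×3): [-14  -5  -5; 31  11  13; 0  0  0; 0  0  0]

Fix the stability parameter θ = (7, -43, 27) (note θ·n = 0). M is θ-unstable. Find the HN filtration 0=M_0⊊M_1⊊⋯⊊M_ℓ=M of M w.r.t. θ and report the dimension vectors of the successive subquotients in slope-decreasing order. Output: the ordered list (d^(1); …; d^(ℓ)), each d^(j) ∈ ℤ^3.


Interval decomposition of M: I[1,2], I[1,3]^2, I[3,3]^2.
HN type (ℓ=2): μ^(1)=27; μ^(2)=-18

((0, 0, 4); (3, 3, 0))


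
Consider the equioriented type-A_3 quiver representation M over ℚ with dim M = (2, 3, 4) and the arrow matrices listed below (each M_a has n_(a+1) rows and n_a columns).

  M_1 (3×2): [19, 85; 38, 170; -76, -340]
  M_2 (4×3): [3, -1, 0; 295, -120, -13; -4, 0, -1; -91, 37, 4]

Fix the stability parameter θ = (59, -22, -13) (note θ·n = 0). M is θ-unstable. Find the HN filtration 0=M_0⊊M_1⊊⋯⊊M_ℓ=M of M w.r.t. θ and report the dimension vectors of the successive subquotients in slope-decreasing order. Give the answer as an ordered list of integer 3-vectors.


Via rank(M_{q-1}∘⋯∘M_p): M ≅ I[1,1], I[1,3], I[2,3]^2, I[3,3].
μ_θ-semistable layers: μ^(1)=59; μ^(2)=8; μ^(3)=-13; μ^(4)=-22

((1, 0, 0); (1, 1, 1); (0, 0, 3); (0, 2, 0))


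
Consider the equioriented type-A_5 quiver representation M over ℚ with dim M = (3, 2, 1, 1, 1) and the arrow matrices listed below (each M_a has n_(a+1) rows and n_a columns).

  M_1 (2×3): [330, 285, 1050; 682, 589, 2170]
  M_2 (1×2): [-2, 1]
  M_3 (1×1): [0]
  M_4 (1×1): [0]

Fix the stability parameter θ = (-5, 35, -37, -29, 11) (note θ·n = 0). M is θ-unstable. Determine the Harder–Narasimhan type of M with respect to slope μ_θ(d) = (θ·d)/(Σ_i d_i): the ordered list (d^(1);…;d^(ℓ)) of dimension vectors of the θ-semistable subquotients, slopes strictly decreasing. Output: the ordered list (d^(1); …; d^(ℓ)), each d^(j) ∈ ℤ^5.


Interval decomposition of M: I[1,1]^2, I[1,3], I[2,2], I[4,4], I[5,5].
HN type (ℓ=5): μ^(1)=35; μ^(2)=11; μ^(3)=-1; μ^(4)=-5; μ^(5)=-29

((0, 1, 0, 0, 0); (0, 0, 0, 0, 1); (0, 1, 1, 0, 0); (3, 0, 0, 0, 0); (0, 0, 0, 1, 0))


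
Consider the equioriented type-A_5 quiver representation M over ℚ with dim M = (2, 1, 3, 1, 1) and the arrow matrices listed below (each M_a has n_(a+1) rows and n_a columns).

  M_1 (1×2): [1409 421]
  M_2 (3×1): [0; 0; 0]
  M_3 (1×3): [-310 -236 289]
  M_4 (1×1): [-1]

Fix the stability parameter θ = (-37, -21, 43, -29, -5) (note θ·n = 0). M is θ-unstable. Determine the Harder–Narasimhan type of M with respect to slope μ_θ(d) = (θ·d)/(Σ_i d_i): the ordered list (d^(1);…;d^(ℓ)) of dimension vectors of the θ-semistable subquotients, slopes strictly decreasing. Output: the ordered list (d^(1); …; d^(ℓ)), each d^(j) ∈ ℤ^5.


Via rank(M_{q-1}∘⋯∘M_p): M ≅ I[1,1], I[1,2], I[3,3]^2, I[3,5].
μ_θ-semistable layers: μ^(1)=43; μ^(2)=3; μ^(3)=-21; μ^(4)=-37

((0, 0, 2, 0, 0); (0, 0, 1, 1, 1); (0, 1, 0, 0, 0); (2, 0, 0, 0, 0))


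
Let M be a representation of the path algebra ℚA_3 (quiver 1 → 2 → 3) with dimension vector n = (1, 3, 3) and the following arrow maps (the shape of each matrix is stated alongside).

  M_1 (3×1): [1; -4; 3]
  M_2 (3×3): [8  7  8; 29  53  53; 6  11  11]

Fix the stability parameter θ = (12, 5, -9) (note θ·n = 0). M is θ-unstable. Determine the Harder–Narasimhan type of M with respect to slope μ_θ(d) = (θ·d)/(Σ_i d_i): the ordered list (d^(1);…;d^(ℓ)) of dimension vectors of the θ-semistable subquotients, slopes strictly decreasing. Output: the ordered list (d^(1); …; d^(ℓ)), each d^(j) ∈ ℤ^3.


Interval decomposition of M: I[1,3], I[2,3]^2.
HN type (ℓ=2): μ^(1)=8/3; μ^(2)=-2

((1, 1, 1); (0, 2, 2))


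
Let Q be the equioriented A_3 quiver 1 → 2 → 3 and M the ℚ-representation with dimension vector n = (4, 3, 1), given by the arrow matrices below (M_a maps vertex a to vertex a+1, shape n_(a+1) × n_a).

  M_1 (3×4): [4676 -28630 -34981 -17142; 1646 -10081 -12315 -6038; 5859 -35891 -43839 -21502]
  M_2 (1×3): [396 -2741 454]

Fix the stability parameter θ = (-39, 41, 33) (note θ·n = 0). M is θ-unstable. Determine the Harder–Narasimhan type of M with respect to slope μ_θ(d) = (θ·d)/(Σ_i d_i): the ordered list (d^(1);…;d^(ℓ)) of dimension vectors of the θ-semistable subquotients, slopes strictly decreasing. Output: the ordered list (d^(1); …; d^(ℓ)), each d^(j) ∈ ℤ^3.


Barcode: M ≅ I[1,1], I[1,2]^2, I[1,3]. HN layers by μ_θ (3 steps, strictly decreasing):
  μ^(1)=41; μ^(2)=37; μ^(3)=-39

((0, 2, 0); (0, 1, 1); (4, 0, 0))


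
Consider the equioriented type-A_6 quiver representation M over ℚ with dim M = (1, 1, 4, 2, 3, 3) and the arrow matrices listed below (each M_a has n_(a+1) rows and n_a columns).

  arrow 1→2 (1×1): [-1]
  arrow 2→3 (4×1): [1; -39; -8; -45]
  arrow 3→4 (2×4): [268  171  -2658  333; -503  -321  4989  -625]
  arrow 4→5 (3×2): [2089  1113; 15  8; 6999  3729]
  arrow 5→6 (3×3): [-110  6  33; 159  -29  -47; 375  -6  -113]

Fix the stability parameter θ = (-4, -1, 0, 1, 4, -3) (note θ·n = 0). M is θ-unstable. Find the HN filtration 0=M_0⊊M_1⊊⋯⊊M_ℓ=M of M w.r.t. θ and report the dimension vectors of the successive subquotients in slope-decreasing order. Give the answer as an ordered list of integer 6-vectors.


Interval decomposition of M: I[1,6], I[3,3]^2, I[3,6], I[5,6].
HN type (ℓ=5): μ^(1)=2/3; μ^(2)=1/2; μ^(3)=0; μ^(4)=-1; μ^(5)=-4

((0, 0, 0, 2, 2, 2); (0, 0, 0, 0, 1, 1); (0, 0, 4, 0, 0, 0); (0, 1, 0, 0, 0, 0); (1, 0, 0, 0, 0, 0))


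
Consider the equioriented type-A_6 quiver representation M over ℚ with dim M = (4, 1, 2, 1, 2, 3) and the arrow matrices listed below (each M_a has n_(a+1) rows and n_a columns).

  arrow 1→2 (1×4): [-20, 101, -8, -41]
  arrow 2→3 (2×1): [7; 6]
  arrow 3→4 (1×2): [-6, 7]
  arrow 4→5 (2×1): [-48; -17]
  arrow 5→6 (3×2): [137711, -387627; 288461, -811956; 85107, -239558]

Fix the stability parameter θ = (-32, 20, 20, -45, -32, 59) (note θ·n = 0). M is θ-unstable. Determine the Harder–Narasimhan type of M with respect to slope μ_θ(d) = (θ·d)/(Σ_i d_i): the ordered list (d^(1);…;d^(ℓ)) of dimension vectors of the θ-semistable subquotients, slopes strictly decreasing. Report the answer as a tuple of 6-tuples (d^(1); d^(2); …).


Interval decomposition of M: I[1,1]^3, I[1,3], I[3,6], I[5,6], I[6,6].
HN type (ℓ=4): μ^(1)=59; μ^(2)=20; μ^(3)=-19; μ^(4)=-32

((0, 0, 0, 0, 0, 3); (0, 1, 1, 0, 0, 0); (0, 0, 1, 1, 1, 0); (4, 0, 0, 0, 1, 0))


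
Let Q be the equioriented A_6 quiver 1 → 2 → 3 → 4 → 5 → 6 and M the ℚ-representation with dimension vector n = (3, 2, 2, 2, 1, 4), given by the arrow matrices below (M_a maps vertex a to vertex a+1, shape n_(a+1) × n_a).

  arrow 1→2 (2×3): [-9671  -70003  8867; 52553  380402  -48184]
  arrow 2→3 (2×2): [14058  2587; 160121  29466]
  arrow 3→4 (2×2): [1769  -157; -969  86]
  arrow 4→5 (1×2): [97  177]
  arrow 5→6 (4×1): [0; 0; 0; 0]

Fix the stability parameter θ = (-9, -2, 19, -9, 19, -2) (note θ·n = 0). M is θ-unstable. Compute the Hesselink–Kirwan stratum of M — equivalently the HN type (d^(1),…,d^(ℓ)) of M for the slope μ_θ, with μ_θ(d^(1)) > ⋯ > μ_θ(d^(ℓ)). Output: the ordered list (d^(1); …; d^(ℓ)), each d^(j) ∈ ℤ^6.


Barcode: M ≅ I[1,1], I[1,4], I[1,5], I[6,6]^4. HN layers by μ_θ (4 steps, strictly decreasing):
  μ^(1)=19; μ^(2)=5; μ^(3)=-2; μ^(4)=-9

((0, 0, 0, 0, 1, 0); (0, 0, 2, 2, 0, 0); (0, 2, 0, 0, 0, 4); (3, 0, 0, 0, 0, 0))
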